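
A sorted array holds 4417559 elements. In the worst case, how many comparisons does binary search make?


Halving sequence: 4417559 -> 2208779 -> 1104389 -> 552194 -> 276097 -> 138048 -> 69024 -> 34512 -> 17256 -> 8628 -> 4314 -> 2157 -> 1078 -> 539 -> 269 -> 134 -> 67 -> 33 -> 16 -> 8 -> 4 -> 2 -> 1
Number of halvings = 22
Max comparisons = 22 + 1 = 23


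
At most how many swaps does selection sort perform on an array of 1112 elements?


Each of the 1111 passes places one element in its final position.
Pass 1: swap minimum into position 0
Pass 2: swap minimum of remaining into position 1
...
Pass 1111: last two elements, one swap
Maximum swaps = 1112 - 1 = 1111


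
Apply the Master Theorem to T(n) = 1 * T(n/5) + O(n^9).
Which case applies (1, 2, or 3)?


The Master Theorem: T(n) = a*T(n/b) + O(n^c)
  a = 1, b = 5, c = 9
log_b(a) = log_5(1) = 0
Compare b^c with a: 5^9 = 1953125 > 1, so c > log_b(a).
Since c > log_b(a), Case 3 applies.
T(n) = O(n^9)
Master Theorem case = 3


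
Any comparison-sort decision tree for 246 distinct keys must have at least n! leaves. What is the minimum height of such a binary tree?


A binary decision tree of height h has at most 2^h leaves and needs at least n! of them, so h >= ceil(log2(n!)).
246! is far too large to multiply out, so use Stirling's series:
  ln(n!) ~ n ln n - n + (1/2) ln(2 pi n) + 1/(12n)  (error below 1/(360 n^3), negligible here)
  ln(246) = 5.5053315
  n ln n = 246 * 5.5053315 = 1354.3115
  (1/2) ln(2 pi * 246) = (1/2) ln(1545.6636) = 3.6716
  1/(12*246) = 0.0003
  ln(246!) ~ 1354.3115 - 246 + 3.6716 + 0.0003 = 1111.9834
Convert to base 2: log2(246!) = 1111.9834 / ln 2 = 1111.9834 / 0.69314718 = 1604.2529
ceil(1604.2529) = 1605


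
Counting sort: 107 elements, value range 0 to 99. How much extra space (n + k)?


n = 107 (output array)
k = 100 (count array for 100 distinct values)
Extra space = 107 + 100 = 207


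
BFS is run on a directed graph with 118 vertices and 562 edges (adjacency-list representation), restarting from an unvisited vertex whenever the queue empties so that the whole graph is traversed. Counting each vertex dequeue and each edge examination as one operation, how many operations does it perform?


A full BFS traversal dequeues each vertex exactly once and examines each directed edge exactly once.
V = 118 (vertex processing cost)
E = 562 (edge examination cost)
Total operations proportional to V + E = 118 + 562 = 680


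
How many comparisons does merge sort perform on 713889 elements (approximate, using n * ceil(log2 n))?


Recursion depth: ceil(log2(713889)) = 20
Each recursion level merges n = 713889 elements
Total = 713889 * 20 = 14277780


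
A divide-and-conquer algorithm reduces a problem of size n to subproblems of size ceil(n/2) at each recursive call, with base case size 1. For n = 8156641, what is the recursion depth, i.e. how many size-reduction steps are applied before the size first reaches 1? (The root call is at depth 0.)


Each step divides the size by 2 (rounding up); after k steps the size is ceil(n/2^k), which equals 1 exactly when 2^k >= n.
So the depth is the smallest k with 2^k >= 8156641, i.e. ceil(log_2(8156641)).
2^22 = 4194304 < 8156641 <= 8388608 = 2^23
Recursion depth = 23


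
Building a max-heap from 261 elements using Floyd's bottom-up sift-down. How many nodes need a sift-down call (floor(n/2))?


In a heap of 261 elements (0-indexed array):
  Last element index: 260
  Parent of last element: floor((260 - 1) / 2) = 129
  Internal nodes: indices 0 to 129
  Count = floor(261/2) = 130


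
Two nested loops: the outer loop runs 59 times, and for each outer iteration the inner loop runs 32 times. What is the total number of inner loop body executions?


Outer loop: 59 iterations
Inner loop: 32 iterations per outer iteration
Total = 59 * 32 = 1888


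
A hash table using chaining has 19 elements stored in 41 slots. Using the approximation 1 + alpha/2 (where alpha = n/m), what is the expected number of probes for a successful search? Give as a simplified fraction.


Load factor alpha = n/m = 19/41
Expected probes = 1 + alpha/2 = 1 + 19/(2*41)
= 1 + 19/82
= 82/82 + 19/82
= 101/82


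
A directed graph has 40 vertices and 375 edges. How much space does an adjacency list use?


Adjacency list: one list head per vertex + one entry per edge
Vertex heads: 40
Edge entries: 375
Total = 40 + 375 = 415


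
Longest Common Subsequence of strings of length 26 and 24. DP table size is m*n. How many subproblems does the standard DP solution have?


DP table indexed by positions in both strings.
First string: 26 positions
Second string: 24 positions
Total = 26 * 24 = 624


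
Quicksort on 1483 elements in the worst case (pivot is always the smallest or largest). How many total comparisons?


In the worst case, each partition step picks the worst pivot:
  Partition 1: 1482 comparisons (n-1 elements to compare)
  Partition 2: 1481 comparisons
  Partition 3: 1480 comparisons
  Partition 4: 1479 comparisons
  Partition 5: 1478 comparisons
  ...
  Last partition: 0 comparisons
Total = (n-1) + (n-2) + ... + 1 + 0 = n*(n-1)/2
= 1483*1482/2 = 1098903


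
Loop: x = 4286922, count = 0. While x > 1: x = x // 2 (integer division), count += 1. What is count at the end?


The variable x halves each step:
x = 4286922 -> 2143461 -> 1071730 -> 535865 -> 267932 -> 133966 -> 66983 -> 33491 -> 16745 -> 8372 -> 4186 -> 2093 -> 1046 -> 523 -> 261 -> 130 -> 65 -> 32 -> 16 -> 8 -> 4 -> 2 -> 1
Number of halvings = floor(log2(4286922)) = 22


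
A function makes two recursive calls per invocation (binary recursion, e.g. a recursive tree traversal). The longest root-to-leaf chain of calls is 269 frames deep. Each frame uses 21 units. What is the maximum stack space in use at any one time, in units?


Binary recursion: the two calls run one after the other, so only one root-to-leaf chain of frames is on the stack at a time.
Maximum depth (longest chain) = 269 frames
Each frame = 21 units
Max stack space = 269 * 21 = 5649


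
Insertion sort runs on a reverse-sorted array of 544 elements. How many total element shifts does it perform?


Sum of shifts = 1 + 2 + 3 + ... + 543
= 544 * 543 / 2
= 295392 / 2
= 147696


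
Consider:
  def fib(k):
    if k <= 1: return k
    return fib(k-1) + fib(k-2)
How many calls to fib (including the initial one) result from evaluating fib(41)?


Let C(m) = total calls to evaluate fib(m). Then C(0)=C(1)=1, and
C(m) = 1 + C(m-1) + C(m-2) for m >= 2.
Build the table (each entry = 1 + previous two):
  C(0) = 1
  C(1) = 1
  C(2) = 1 + 1 + 1 = 3
  C(3) = 1 + 3 + 1 = 5
  C(4) = 1 + 5 + 3 = 9
  C(5) = 1 + 9 + 5 = 15
  C(6) = 1 + 15 + 9 = 25
  C(7) = 1 + 25 + 15 = 41
  C(8) = 1 + 41 + 25 = 67
  C(9) = 1 + 67 + 41 = 109
  C(10) = 1 + 109 + 67 = 177
  C(11) = 1 + 177 + 109 = 287
  C(12) = 1 + 287 + 177 = 465
  C(13) = 1 + 465 + 287 = 753
  C(14) = 1 + 753 + 465 = 1219
  C(15) = 1 + 1219 + 753 = 1973
  C(16) = 1 + 1973 + 1219 = 3193
  C(17) = 1 + 3193 + 1973 = 5167
  C(18) = 1 + 5167 + 3193 = 8361
  C(19) = 1 + 8361 + 5167 = 13529
  C(20) = 1 + 13529 + 8361 = 21891
  C(21) = 1 + 21891 + 13529 = 35421
  C(22) = 1 + 35421 + 21891 = 57313
  C(23) = 1 + 57313 + 35421 = 92735
  C(24) = 1 + 92735 + 57313 = 150049
  C(25) = 1 + 150049 + 92735 = 242785
  C(26) = 1 + 242785 + 150049 = 392835
  C(27) = 1 + 392835 + 242785 = 635621
  C(28) = 1 + 635621 + 392835 = 1028457
  C(29) = 1 + 1028457 + 635621 = 1664079
  C(30) = 1 + 1664079 + 1028457 = 2692537
  C(31) = 1 + 2692537 + 1664079 = 4356617
  C(32) = 1 + 4356617 + 2692537 = 7049155
  C(33) = 1 + 7049155 + 4356617 = 11405773
  C(34) = 1 + 11405773 + 7049155 = 18454929
  C(35) = 1 + 18454929 + 11405773 = 29860703
  C(36) = 1 + 29860703 + 18454929 = 48315633
  C(37) = 1 + 48315633 + 29860703 = 78176337
  C(38) = 1 + 78176337 + 48315633 = 126491971
  C(39) = 1 + 126491971 + 78176337 = 204668309
  C(40) = 1 + 204668309 + 126491971 = 331160281
  C(41) = 1 + 331160281 + 204668309 = 535828591
Total calls for fib(41) = 535828591


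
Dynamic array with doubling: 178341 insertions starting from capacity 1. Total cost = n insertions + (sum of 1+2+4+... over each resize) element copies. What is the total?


n = 178341
Insertion costs: 178341
Resizes copy 1, 2, 4, ... up to the largest power of 2 that is <= n-1 = 178340, i.e. 131072.
Copy costs = 1 + 2 + 4 + 8 + 16 + 32 + 64 + 128 + 256 + 512 + 1024 + 2048 + 4096 + 8192 + 16384 + 32768 + 65536 + 131072 = 262143
Total = 178341 + 262143 = 440484


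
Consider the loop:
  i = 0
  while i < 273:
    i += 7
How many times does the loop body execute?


Starting at i = 0, each iteration adds 7.
Iterations until i >= 273:
  Iteration 1: i = 0 -> i = 7
  Iteration 2: i = 7 -> i = 14
  Iteration 3: i = 14 -> i = 21
  Iteration 4: i = 21 -> i = 28
  Iteration 5: i = 28 -> i = 35
  Iteration 6: i = 35 -> i = 42
  Iteration 7: i = 42 -> i = 49
  Iteration 8: i = 49 -> i = 56
  ... continuing ...
Total iterations = ceil(273/7) = 39


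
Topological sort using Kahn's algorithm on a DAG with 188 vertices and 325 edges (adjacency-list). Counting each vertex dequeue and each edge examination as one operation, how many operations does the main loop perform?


Kahn's algorithm:
  1. Compute in-degrees: O(V + E)
  2. Process queue: each vertex dequeued once (O(V))
     each edge examined once (O(E))
Total = V + E = 188 + 325 = 513


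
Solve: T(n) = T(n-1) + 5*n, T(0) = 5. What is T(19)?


Expanding the recurrence:
T(19) = T(18) + 5*19
       = T(17) + 5*18 + 5*19
       ...
       = T(0) + 5*(1 + 2 + ... + 19)
       = 5 + 5 * 19*20/2
       = 5 + 5 * 190
       = 5 + 950 = 955


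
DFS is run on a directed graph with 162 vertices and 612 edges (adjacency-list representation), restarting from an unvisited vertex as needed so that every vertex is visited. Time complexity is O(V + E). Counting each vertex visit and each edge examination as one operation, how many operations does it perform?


A full DFS traversal processes each vertex exactly once (push/pop on stack).
Each directed edge is examined once.
V = 162, E = 612
V + E = 774


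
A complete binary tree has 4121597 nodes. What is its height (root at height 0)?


In a complete binary tree, level k holds nodes 2^k .. 2^(k+1)-1 (1-indexed).
Height = floor(log2(n)) = floor(log2(4121597)) = 21
Check: 2^21 = 2097152 <= 4121597 < 4194304 = 2^22


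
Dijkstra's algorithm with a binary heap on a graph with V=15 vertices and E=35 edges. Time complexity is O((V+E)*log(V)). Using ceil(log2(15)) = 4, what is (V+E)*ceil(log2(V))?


Dijkstra with a binary heap: each vertex is extracted once, each edge may relax once.
Each heap operation costs O(log V).
V + E = 15 + 35 = 50
ceil(log2(15)) = 4 (since 2^3 = 8 < 15 <= 16 = 2^4)
Total heap work = (V+E) * ceil(log2(V)) = 50 * 4 = 200


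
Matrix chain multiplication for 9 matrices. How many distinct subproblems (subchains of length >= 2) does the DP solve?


Subproblems are indexed by (i, j) where i < j.
Number of such pairs = n*(n-1)/2
= 9 * 8 / 2
= 36


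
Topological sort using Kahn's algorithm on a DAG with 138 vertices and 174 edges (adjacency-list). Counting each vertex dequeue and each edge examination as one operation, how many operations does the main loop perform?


Kahn's algorithm:
  1. Compute in-degrees: O(V + E)
  2. Process queue: each vertex dequeued once (O(V))
     each edge examined once (O(E))
Total = V + E = 138 + 174 = 312


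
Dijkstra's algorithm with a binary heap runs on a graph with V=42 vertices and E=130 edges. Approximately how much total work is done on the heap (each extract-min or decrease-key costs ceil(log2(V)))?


Dijkstra with a binary heap: each vertex is extracted once, each edge may relax once.
Each heap operation costs O(log V).
V + E = 42 + 130 = 172
ceil(log2(42)) = 6 (since 2^5 = 32 < 42 <= 64 = 2^6)
Total heap work = (V+E) * ceil(log2(V)) = 172 * 6 = 1032


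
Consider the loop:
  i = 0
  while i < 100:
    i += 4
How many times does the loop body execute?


Starting at i = 0, each iteration adds 4.
Iterations until i >= 100:
  Iteration 1: i = 0 -> i = 4
  Iteration 2: i = 4 -> i = 8
  Iteration 3: i = 8 -> i = 12
  Iteration 4: i = 12 -> i = 16
  Iteration 5: i = 16 -> i = 20
  Iteration 6: i = 20 -> i = 24
  Iteration 7: i = 24 -> i = 28
  Iteration 8: i = 28 -> i = 32
  ... continuing ...
Total iterations = ceil(100/4) = 25


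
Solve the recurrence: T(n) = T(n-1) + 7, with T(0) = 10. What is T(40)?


Unrolling the recurrence:
T(40) = T(39) + 7
       = T(38) + 7 + 7
       = T(37) + 7*3
       ...
       = T(0) + 7*40
       = 10 + 280 = 290


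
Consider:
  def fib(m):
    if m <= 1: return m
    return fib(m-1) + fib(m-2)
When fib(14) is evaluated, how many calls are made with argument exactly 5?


Let N(m) = number of times fib(m) is called while evaluating fib(14).
N(14) = 1 (the initial call).
N(13) = 1 (only fib(14) calls it).
For 1 <= m <= 12: fib(m) is called by fib(m+1) and fib(m+2), so
  N(m) = N(m+1) + N(m+2).
fib(0) is called only by fib(2), so N(0) = N(2).
Walk down from m=14:
  N(14)=1, N(13)=1, N(12)=2, N(11)=3, N(10)=5, N(9)=8, N(8)=13, N(7)=21, N(6)=34, N(5)=55
N(5) = 55


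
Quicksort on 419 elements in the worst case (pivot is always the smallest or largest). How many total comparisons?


In the worst case, each partition step picks the worst pivot:
  Partition 1: 418 comparisons (n-1 elements to compare)
  Partition 2: 417 comparisons
  Partition 3: 416 comparisons
  Partition 4: 415 comparisons
  Partition 5: 414 comparisons
  ...
  Last partition: 0 comparisons
Total = (n-1) + (n-2) + ... + 1 + 0 = n*(n-1)/2
= 419*418/2 = 87571


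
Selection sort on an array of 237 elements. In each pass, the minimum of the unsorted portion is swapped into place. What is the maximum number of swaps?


Selection sort performs one swap per pass:
  Pass 1: find min in positions 0 to 236, swap with position 0
  Pass 2: find min in positions 1 to 236, swap with position 1
  Pass 3: find min in positions 2 to 236, swap with position 2
  Pass 4: find min in positions 3 to 236, swap with position 3
  Pass 5: find min in positions 4 to 236, swap with position 4
  ... (231 more passes)
Total passes (and swaps) = n - 1 = 237 - 1 = 236


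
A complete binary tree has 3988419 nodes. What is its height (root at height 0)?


In a complete binary tree, level k holds nodes 2^k .. 2^(k+1)-1 (1-indexed).
Height = floor(log2(n)) = floor(log2(3988419)) = 21
Check: 2^21 = 2097152 <= 3988419 < 4194304 = 2^22


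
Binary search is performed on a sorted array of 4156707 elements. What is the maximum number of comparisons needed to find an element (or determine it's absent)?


Binary search halves the search space each comparison:
  Step 1: search space = 4156707 -> 2078353
  Step 2: search space = 2078353 -> 1039176
  Step 3: search space = 1039176 -> 519588
  Step 4: search space = 519588 -> 259794
  Step 5: search space = 259794 -> 129897
  Step 6: search space = 129897 -> 64948
  Step 7: search space = 64948 -> 32474
  Step 8: search space = 32474 -> 16237
  Step 9: search space = 16237 -> 8118
  Step 10: search space = 8118 -> 4059
  Step 11: search space = 4059 -> 2029
  Step 12: search space = 2029 -> 1014
  Step 13: search space = 1014 -> 507
  Step 14: search space = 507 -> 253
  Step 15: search space = 253 -> 126
  Step 16: search space = 126 -> 63
  Step 17: search space = 63 -> 31
  Step 18: search space = 31 -> 15
  Step 19: search space = 15 -> 7
  Step 20: search space = 7 -> 3
  Step 21: search space = 3 -> 1
  Step 22: search space = 1 (final check)
Maximum comparisons = floor(log2(4156707)) + 1 = 21 + 1 = 22


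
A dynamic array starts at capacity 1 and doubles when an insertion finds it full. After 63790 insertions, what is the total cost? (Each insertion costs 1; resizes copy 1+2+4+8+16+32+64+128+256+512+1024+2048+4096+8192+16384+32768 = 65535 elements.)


Insertion cost: 63790 (one per element)
Resizes occur just before inserting elements 2, 3, 5, 9, ...
Elements copied at each resize: 1 + 2 + 4 + 8 + 16 + 32 + 64 + 128 + 256 + 512 + 1024 + 2048 + 4096 + 8192 + 16384 + 32768
Sum of copies = 65535 (geometric series: 2^k - 1)
Total = 63790 + 65535 = 129325


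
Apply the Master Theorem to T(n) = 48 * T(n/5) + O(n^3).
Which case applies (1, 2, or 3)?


The Master Theorem: T(n) = a*T(n/b) + O(n^c)
  a = 48, b = 5, c = 3
log_b(a) = log_5(48) ~ 2.405
Compare b^c with a: 5^3 = 125 > 48, so c > log_b(a).
Since c > log_b(a), Case 3 applies.
T(n) = O(n^3)
Master Theorem case = 3


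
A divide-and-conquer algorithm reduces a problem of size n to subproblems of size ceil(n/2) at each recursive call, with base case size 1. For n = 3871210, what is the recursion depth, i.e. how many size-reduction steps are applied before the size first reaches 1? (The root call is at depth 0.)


Each step divides the size by 2 (rounding up); after k steps the size is ceil(n/2^k), which equals 1 exactly when 2^k >= n.
So the depth is the smallest k with 2^k >= 3871210, i.e. ceil(log_2(3871210)).
2^21 = 2097152 < 3871210 <= 4194304 = 2^22
Recursion depth = 22


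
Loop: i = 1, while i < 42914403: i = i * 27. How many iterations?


i multiplies by 27 each step:
i = 1 -> 27 -> 729 -> 19683 -> 531441 -> 14348907 -> 387420489 (stop)
Iterations = ceil(log_27(42914403)) = 6


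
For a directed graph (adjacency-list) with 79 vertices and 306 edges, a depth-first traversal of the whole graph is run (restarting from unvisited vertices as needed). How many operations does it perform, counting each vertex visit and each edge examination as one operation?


A full DFS traversal visits each vertex once and examines each edge once.
V = 79
E = 306
Sum = 79 + 306 = 385


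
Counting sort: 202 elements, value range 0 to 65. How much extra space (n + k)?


n = 202 (output array)
k = 66 (count array for 66 distinct values)
Extra space = 202 + 66 = 268


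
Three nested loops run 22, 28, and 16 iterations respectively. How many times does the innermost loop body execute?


Loop 1 (outermost): 22 iterations
Loop 2 (middle): 28 iterations per outer
Loop 3 (innermost): 16 iterations per middle
Total = 22 * 28 * 16 = 9856


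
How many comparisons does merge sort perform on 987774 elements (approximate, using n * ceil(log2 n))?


Recursion depth: ceil(log2(987774)) = 20
Each recursion level merges n = 987774 elements
Total = 987774 * 20 = 19755480


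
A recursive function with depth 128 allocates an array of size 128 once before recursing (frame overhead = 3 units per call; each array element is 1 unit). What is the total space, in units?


Array allocation: 128 units (allocated once)
Stack frames: 128 deep * 3 per frame = 384 units
Total = 128 + 384 = 512


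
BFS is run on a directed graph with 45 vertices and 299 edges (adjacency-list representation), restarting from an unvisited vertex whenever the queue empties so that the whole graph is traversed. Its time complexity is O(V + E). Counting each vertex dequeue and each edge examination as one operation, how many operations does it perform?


A full BFS traversal dequeues each vertex exactly once and examines each directed edge exactly once.
V = 45 (vertex processing cost)
E = 299 (edge examination cost)
Total operations proportional to V + E = 45 + 299 = 344


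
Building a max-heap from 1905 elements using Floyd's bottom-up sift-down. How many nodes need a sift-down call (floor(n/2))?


In a heap of 1905 elements (0-indexed array):
  Last element index: 1904
  Parent of last element: floor((1904 - 1) / 2) = 951
  Internal nodes: indices 0 to 951
  Count = floor(1905/2) = 952


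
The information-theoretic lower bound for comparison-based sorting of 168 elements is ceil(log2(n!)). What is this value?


A binary decision tree of height h has at most 2^h leaves and needs at least n! of them, so h >= ceil(log2(n!)).
168! is far too large to multiply out, so use Stirling's series:
  ln(n!) ~ n ln n - n + (1/2) ln(2 pi n) + 1/(12n)  (error below 1/(360 n^3), negligible here)
  ln(168) = 5.1239640
  n ln n = 168 * 5.1239640 = 860.8260
  (1/2) ln(2 pi * 168) = (1/2) ln(1055.5751) = 3.4809
  1/(12*168) = 0.0005
  ln(168!) ~ 860.8260 - 168 + 3.4809 + 0.0005 = 696.3074
Convert to base 2: log2(168!) = 696.3074 / ln 2 = 696.3074 / 0.69314718 = 1004.5592
ceil(1004.5592) = 1005


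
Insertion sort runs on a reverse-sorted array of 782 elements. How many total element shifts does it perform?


Sum of shifts = 1 + 2 + 3 + ... + 781
= 782 * 781 / 2
= 610742 / 2
= 305371


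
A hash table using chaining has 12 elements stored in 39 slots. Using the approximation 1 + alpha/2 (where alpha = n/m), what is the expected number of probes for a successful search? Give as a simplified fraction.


Load factor alpha = n/m = 12/39
Expected probes = 1 + alpha/2 = 1 + 12/(2*39)
= 1 + 12/78
= 78/78 + 12/78
= 90/78
Simplify: 15/13


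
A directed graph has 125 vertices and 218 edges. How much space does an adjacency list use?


Adjacency list: one list head per vertex + one entry per edge
Vertex heads: 125
Edge entries: 218
Total = 125 + 218 = 343


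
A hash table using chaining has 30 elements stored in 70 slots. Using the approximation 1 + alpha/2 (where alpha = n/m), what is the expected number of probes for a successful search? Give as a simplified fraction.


Load factor alpha = n/m = 30/70
Expected probes = 1 + alpha/2 = 1 + 30/(2*70)
= 1 + 30/140
= 140/140 + 30/140
= 170/140
Simplify: 17/14


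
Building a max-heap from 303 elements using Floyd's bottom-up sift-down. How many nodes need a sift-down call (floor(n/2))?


In a heap of 303 elements (0-indexed array):
  Last element index: 302
  Parent of last element: floor((302 - 1) / 2) = 150
  Internal nodes: indices 0 to 150
  Count = floor(303/2) = 151


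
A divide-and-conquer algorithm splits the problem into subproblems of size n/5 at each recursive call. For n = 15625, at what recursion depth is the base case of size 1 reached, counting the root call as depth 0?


At each depth, the problem size is divided by 5:
  Depth 0: problem size = 15625
  Depth 1: problem size = 3125
  Depth 2: problem size = 625
  Depth 3: problem size = 125
  Depth 4: problem size = 25
  Depth 5: problem size = 5
  Depth 6: problem size = 1 (base case)
The base case is reached at depth log_5(15625) = 6 (the tree has 7 levels counting depth 0, but the depth asked for is 6).
Recursion depth = 6


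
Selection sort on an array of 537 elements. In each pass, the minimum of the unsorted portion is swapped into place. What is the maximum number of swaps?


Selection sort performs one swap per pass:
  Pass 1: find min in positions 0 to 536, swap with position 0
  Pass 2: find min in positions 1 to 536, swap with position 1
  Pass 3: find min in positions 2 to 536, swap with position 2
  Pass 4: find min in positions 3 to 536, swap with position 3
  Pass 5: find min in positions 4 to 536, swap with position 4
  ... (531 more passes)
Total passes (and swaps) = n - 1 = 537 - 1 = 536


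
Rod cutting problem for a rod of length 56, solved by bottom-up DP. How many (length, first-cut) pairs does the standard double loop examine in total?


For each subproblem length i = 1..56, the inner loop considers i possible first cuts.
Total = 1 + 2 + ... + 56
= 56*(56+1)/2
= 56*57/2 = 1596


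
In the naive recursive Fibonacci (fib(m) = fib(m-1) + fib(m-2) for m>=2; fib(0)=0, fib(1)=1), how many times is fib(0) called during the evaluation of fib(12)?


Let N(m) = number of times fib(m) is called while evaluating fib(12).
N(12) = 1 (the initial call).
N(11) = 1 (only fib(12) calls it).
For 1 <= m <= 10: fib(m) is called by fib(m+1) and fib(m+2), so
  N(m) = N(m+1) + N(m+2).
fib(0) is called only by fib(2), so N(0) = N(2).
Walk down from m=12:
  N(12)=1, N(11)=1, N(10)=2, N(9)=3, N(8)=5, N(7)=8, N(6)=13, N(5)=21, N(4)=34, N(3)=55, N(2)=89, N(1)=144, N(0)=N(2)=89
N(0) = 89


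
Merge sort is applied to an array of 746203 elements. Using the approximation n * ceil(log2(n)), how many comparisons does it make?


Merge sort divides the array into halves recursively.
Number of levels = ceil(log2(746203)) = 20
At each level, approximately n = 746203 comparisons are needed for merging.
Total comparisons ~ n * ceil(log2(n)) = 746203 * 20 = 14924060


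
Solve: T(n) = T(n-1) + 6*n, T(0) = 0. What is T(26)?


Expanding the recurrence:
T(26) = T(25) + 6*26
       = T(24) + 6*25 + 6*26
       ...
       = T(0) + 6*(1 + 2 + ... + 26)
       = 0 + 6 * 26*27/2
       = 0 + 6 * 351
       = 0 + 2106 = 2106


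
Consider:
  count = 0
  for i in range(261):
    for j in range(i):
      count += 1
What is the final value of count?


For each i, the inner loop runs i times:
  i=0: inner runs 0 times
  i=1: inner runs 1 time
  i=2: inner runs 2 times
  i=3: inner runs 3 times
  i=4: inner runs 4 times
  i=5: inner runs 5 times
  i=6: inner runs 6 times
  i=7: inner runs 7 times
  ...
Total = 0 + 1 + 2 + ... + 260 = 261*(261-1)/2 = 33930


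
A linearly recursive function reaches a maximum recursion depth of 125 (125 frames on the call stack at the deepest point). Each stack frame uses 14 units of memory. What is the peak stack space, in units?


Maximum recursion depth = 125 frames
Memory per frame = 14 units
Total stack space = depth * frame_size
= 125 * 14 = 1750


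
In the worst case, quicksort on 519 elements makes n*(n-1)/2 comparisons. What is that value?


Sum of comparisons per partition:
518 + 517 + ... + 1 + 0
= 519 * (519 - 1) / 2
= 519 * 518 / 2
= 134421


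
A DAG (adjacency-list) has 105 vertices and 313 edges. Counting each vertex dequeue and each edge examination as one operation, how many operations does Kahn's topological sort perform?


V = 105 (vertex processing)
E = 313 (edge processing)
V + E = 105 + 313 = 418


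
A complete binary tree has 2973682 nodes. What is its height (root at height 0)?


In a complete binary tree, level k holds nodes 2^k .. 2^(k+1)-1 (1-indexed).
Height = floor(log2(n)) = floor(log2(2973682)) = 21
Check: 2^21 = 2097152 <= 2973682 < 4194304 = 2^22


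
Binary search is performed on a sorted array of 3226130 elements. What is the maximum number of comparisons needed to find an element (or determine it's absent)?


Binary search halves the search space each comparison:
  Step 1: search space = 3226130 -> 1613065
  Step 2: search space = 1613065 -> 806532
  Step 3: search space = 806532 -> 403266
  Step 4: search space = 403266 -> 201633
  Step 5: search space = 201633 -> 100816
  Step 6: search space = 100816 -> 50408
  Step 7: search space = 50408 -> 25204
  Step 8: search space = 25204 -> 12602
  Step 9: search space = 12602 -> 6301
  Step 10: search space = 6301 -> 3150
  Step 11: search space = 3150 -> 1575
  Step 12: search space = 1575 -> 787
  Step 13: search space = 787 -> 393
  Step 14: search space = 393 -> 196
  Step 15: search space = 196 -> 98
  Step 16: search space = 98 -> 49
  Step 17: search space = 49 -> 24
  Step 18: search space = 24 -> 12
  Step 19: search space = 12 -> 6
  Step 20: search space = 6 -> 3
  Step 21: search space = 3 -> 1
  Step 22: search space = 1 (final check)
Maximum comparisons = floor(log2(3226130)) + 1 = 21 + 1 = 22


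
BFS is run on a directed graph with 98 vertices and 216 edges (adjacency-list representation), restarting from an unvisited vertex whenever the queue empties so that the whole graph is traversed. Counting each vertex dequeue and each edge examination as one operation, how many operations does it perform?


A full BFS traversal dequeues each vertex exactly once and examines each directed edge exactly once.
V = 98 (vertex processing cost)
E = 216 (edge examination cost)
Total operations proportional to V + E = 98 + 216 = 314


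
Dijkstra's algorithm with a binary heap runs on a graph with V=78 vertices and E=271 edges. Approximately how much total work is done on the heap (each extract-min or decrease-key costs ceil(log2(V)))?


Dijkstra with a binary heap: each vertex is extracted once, each edge may relax once.
Each heap operation costs O(log V).
V + E = 78 + 271 = 349
ceil(log2(78)) = 7 (since 2^6 = 64 < 78 <= 128 = 2^7)
Total heap work = (V+E) * ceil(log2(V)) = 349 * 7 = 2443


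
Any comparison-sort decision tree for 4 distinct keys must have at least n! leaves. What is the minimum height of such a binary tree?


A binary decision tree of height h has at most 2^h leaves and needs at least n! of them, so h >= ceil(log2(n!)).
Compute 4! as a running product:
  x2 = 2, x3 = 6, x4 = 24
4! = 24
Bracket between powers of 2:
  2^4 = 16 < 24 <= 32 = 2^5
So ceil(log2(4!)) = 5


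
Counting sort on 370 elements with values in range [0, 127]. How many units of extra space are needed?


Output array size: 370 (to store sorted result)
Count array size: 128 (one slot per possible value, range 0 to 127)
Total extra space = 370 + 128 = 498


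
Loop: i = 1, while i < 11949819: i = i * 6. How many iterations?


i multiplies by 6 each step:
i = 1 -> 6 -> 36 -> 216 -> 1296 -> 7776 -> 46656 -> 279936 -> 1679616 -> 10077696 -> 60466176 (stop)
Iterations = ceil(log_6(11949819)) = 10


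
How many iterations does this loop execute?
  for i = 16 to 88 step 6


The loop variable i takes values starting at 16 and increments by 6 each iteration.
Sequence: i = 16, 22, 28, 34, 40, 46, 52, 58, 64, ...
The upper bound 88 is inclusive, so the count is floor((last - first) / step) + 1:
floor((88 - 16) / 6) + 1 = floor(72/6) + 1 = 12 + 1 = 13


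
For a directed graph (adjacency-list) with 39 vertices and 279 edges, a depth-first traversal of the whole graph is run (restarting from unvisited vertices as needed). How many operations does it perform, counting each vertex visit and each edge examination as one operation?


A full DFS traversal visits each vertex once and examines each edge once.
V = 39
E = 279
Sum = 39 + 279 = 318


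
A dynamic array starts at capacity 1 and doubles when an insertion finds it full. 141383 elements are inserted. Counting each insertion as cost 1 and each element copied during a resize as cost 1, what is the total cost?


n = 141383
Insertion costs: 141383
Resizes copy 1, 2, 4, ... up to the largest power of 2 that is <= n-1 = 141382, i.e. 131072.
Copy costs = 1 + 2 + 4 + 8 + 16 + 32 + 64 + 128 + 256 + 512 + 1024 + 2048 + 4096 + 8192 + 16384 + 32768 + 65536 + 131072 = 262143
Total = 141383 + 262143 = 403526


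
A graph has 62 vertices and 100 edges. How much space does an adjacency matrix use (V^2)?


Adjacency matrix: V x V grid of entries
Space = V^2 = 62^2 = 62 * 62 = 3844


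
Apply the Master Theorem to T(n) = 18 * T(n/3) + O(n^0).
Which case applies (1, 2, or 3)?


The Master Theorem: T(n) = a*T(n/b) + O(n^c)
  a = 18, b = 3, c = 0
log_b(a) = log_3(18) ~ 2.631
Compare b^c with a: 3^0 = 1 < 18, so c < log_b(a).
Since c < log_b(a), Case 1 applies.
T(n) = O(n^(log_3 18)) ~ O(n^2.631)
Master Theorem case = 1


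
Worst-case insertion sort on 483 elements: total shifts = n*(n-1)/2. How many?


Sum of shifts = 1 + 2 + 3 + ... + 482
= 483 * 482 / 2
= 232806 / 2
= 116403


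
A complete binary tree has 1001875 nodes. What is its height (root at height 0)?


In a complete binary tree, level k holds nodes 2^k .. 2^(k+1)-1 (1-indexed).
Height = floor(log2(n)) = floor(log2(1001875)) = 19
Check: 2^19 = 524288 <= 1001875 < 1048576 = 2^20


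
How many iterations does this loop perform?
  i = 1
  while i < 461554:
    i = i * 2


The loop variable doubles each iteration:
i = 1 -> 2 -> 4 -> 8 -> 16 -> 32 -> 64 -> 128 -> 256 -> 512 -> 1024 -> 2048 -> 4096 -> 8192 -> 16384 -> 32768 -> 65536 -> 131072 -> 262144 -> 524288 (stop, 524288 >= 461554)
Number of doublings = ceil(log2(461554)) = 19


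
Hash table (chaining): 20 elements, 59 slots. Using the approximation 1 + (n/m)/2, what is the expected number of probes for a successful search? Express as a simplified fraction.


Computing expected probes:
alpha = 20/59
= 1 + alpha/2
= 1 + 20/(2*59)
= (2*59 + 20) / (2*59)
= 138/118 = 69/59


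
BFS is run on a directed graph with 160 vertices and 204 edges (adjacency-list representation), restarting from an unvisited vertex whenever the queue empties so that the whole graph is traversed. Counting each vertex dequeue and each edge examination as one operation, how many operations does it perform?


A full BFS traversal dequeues each vertex exactly once and examines each directed edge exactly once.
V = 160 (vertex processing cost)
E = 204 (edge examination cost)
Total operations proportional to V + E = 160 + 204 = 364


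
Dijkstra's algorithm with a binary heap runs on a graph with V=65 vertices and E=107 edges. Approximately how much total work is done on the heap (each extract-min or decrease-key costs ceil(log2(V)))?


Dijkstra with a binary heap: each vertex is extracted once, each edge may relax once.
Each heap operation costs O(log V).
V + E = 65 + 107 = 172
ceil(log2(65)) = 7 (since 2^6 = 64 < 65 <= 128 = 2^7)
Total heap work = (V+E) * ceil(log2(V)) = 172 * 7 = 1204


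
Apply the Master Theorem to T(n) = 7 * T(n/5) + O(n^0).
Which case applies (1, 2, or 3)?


The Master Theorem: T(n) = a*T(n/b) + O(n^c)
  a = 7, b = 5, c = 0
log_b(a) = log_5(7) ~ 1.209
Compare b^c with a: 5^0 = 1 < 7, so c < log_b(a).
Since c < log_b(a), Case 1 applies.
T(n) = O(n^(log_5 7)) ~ O(n^1.209)
Master Theorem case = 1


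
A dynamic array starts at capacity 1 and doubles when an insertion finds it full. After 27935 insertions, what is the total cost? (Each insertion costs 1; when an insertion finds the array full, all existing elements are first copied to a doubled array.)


Insertion cost: 27935 (one per element)
Resizes occur just before inserting elements 2, 3, 5, 9, ...
Elements copied at each resize: 1 + 2 + 4 + 8 + 16 + 32 + 64 + 128 + 256 + 512 + 1024 + 2048 + 4096 + 8192 + 16384
Sum of copies = 32767 (geometric series: 2^k - 1)
Total = 27935 + 32767 = 60702


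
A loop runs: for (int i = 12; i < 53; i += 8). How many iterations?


Loop starts at i = 12, increments by 8, stops when i >= 53.
Number of iterations = ceil((53 - 12) / 8)
= ceil(41 / 8)
= 6


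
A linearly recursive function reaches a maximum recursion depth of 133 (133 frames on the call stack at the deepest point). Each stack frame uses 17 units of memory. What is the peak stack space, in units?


Maximum recursion depth = 133 frames
Memory per frame = 17 units
Total stack space = depth * frame_size
= 133 * 17 = 2261


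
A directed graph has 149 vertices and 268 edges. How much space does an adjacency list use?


Adjacency list: one list head per vertex + one entry per edge
Vertex heads: 149
Edge entries: 268
Total = 149 + 268 = 417


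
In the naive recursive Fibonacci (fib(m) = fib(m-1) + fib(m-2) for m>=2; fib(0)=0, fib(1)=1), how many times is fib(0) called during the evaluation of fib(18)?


Let N(m) = number of times fib(m) is called while evaluating fib(18).
N(18) = 1 (the initial call).
N(17) = 1 (only fib(18) calls it).
For 1 <= m <= 16: fib(m) is called by fib(m+1) and fib(m+2), so
  N(m) = N(m+1) + N(m+2).
fib(0) is called only by fib(2), so N(0) = N(2).
Walk down from m=18:
  N(18)=1, N(17)=1, N(16)=2, N(15)=3, N(14)=5, N(13)=8, N(12)=13, N(11)=21, N(10)=34, N(9)=55, N(8)=89, N(7)=144, N(6)=233, N(5)=377, N(4)=610, N(3)=987, N(2)=1597, N(1)=2584, N(0)=N(2)=1597
N(0) = 1597


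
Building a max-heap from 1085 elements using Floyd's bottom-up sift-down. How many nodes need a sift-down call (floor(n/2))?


In a heap of 1085 elements (0-indexed array):
  Last element index: 1084
  Parent of last element: floor((1084 - 1) / 2) = 541
  Internal nodes: indices 0 to 541
  Count = floor(1085/2) = 542


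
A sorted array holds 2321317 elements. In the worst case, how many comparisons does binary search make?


Halving sequence: 2321317 -> 1160658 -> 580329 -> 290164 -> 145082 -> 72541 -> 36270 -> 18135 -> 9067 -> 4533 -> 2266 -> 1133 -> 566 -> 283 -> 141 -> 70 -> 35 -> 17 -> 8 -> 4 -> 2 -> 1
Number of halvings = 21
Max comparisons = 21 + 1 = 22


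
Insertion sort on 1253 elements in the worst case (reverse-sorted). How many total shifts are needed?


In the worst case (reverse-sorted), each element shifts past all previous:
  Element 1: 1 shifts
  Element 2: 2 shifts
  Element 3: 3 shifts
  Element 4: 4 shifts
  Element 5: 5 shifts
  ...
  Element 1252: 1252 shifts
Total = 1 + 2 + ... + 1252
= 1253*(1253-1)/2 = 784378


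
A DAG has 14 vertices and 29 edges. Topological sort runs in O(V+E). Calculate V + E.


V = 14 (vertex processing)
E = 29 (edge processing)
V + E = 14 + 29 = 43


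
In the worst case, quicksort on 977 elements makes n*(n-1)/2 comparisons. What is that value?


Sum of comparisons per partition:
976 + 975 + ... + 1 + 0
= 977 * (977 - 1) / 2
= 977 * 976 / 2
= 476776


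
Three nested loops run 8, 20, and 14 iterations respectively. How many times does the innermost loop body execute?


Loop 1 (outermost): 8 iterations
Loop 2 (middle): 20 iterations per outer
Loop 3 (innermost): 14 iterations per middle
Total = 8 * 20 * 14 = 2240


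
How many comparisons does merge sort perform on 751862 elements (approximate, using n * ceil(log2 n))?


Recursion depth: ceil(log2(751862)) = 20
Each recursion level merges n = 751862 elements
Total = 751862 * 20 = 15037240


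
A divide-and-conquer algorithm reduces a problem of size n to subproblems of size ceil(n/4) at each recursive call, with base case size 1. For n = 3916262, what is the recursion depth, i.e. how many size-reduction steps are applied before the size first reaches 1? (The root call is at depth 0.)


Each step divides the size by 4 (rounding up); after k steps the size is ceil(n/4^k), which equals 1 exactly when 4^k >= n.
So the depth is the smallest k with 4^k >= 3916262, i.e. ceil(log_4(3916262)).
4^10 = 1048576 < 3916262 <= 4194304 = 4^11
Recursion depth = 11


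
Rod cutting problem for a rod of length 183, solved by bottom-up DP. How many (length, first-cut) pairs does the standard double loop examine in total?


For each subproblem length i = 1..183, the inner loop considers i possible first cuts.
Total = 1 + 2 + ... + 183
= 183*(183+1)/2
= 183*184/2 = 16836


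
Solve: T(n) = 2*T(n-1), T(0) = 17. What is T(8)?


Unrolling:
T(8) = 2*T(7) = 2^2*T(6) = ... = 2^8*T(0)
= 2^8 * 17
= 256 * 17 = 4352


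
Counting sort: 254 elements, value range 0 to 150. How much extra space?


n = 254 (output array)
k = 151 (count array for 151 distinct values)
Extra space = 254 + 151 = 405


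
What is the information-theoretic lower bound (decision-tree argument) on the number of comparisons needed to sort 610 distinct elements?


A binary decision tree of height h has at most 2^h leaves and needs at least n! of them, so h >= ceil(log2(n!)).
610! is far too large to multiply out, so use Stirling's series:
  ln(n!) ~ n ln n - n + (1/2) ln(2 pi n) + 1/(12n)  (error below 1/(360 n^3), negligible here)
  ln(610) = 6.4134590
  n ln n = 610 * 6.4134590 = 3912.2100
  (1/2) ln(2 pi * 610) = (1/2) ln(3832.7430) = 4.1257
  1/(12*610) = 0.0001
  ln(610!) ~ 3912.2100 - 610 + 4.1257 + 0.0001 = 3306.3358
Convert to base 2: log2(610!) = 3306.3358 / ln 2 = 3306.3358 / 0.69314718 = 4770.0343
ceil(4770.0343) = 4771


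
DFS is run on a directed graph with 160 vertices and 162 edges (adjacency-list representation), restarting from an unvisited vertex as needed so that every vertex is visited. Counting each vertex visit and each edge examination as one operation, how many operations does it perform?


A full DFS traversal processes each vertex exactly once (push/pop on stack).
Each directed edge is examined once.
V = 160, E = 162
V + E = 322


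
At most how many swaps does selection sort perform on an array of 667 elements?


Each of the 666 passes places one element in its final position.
Pass 1: swap minimum into position 0
Pass 2: swap minimum of remaining into position 1
...
Pass 666: last two elements, one swap
Maximum swaps = 667 - 1 = 666
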